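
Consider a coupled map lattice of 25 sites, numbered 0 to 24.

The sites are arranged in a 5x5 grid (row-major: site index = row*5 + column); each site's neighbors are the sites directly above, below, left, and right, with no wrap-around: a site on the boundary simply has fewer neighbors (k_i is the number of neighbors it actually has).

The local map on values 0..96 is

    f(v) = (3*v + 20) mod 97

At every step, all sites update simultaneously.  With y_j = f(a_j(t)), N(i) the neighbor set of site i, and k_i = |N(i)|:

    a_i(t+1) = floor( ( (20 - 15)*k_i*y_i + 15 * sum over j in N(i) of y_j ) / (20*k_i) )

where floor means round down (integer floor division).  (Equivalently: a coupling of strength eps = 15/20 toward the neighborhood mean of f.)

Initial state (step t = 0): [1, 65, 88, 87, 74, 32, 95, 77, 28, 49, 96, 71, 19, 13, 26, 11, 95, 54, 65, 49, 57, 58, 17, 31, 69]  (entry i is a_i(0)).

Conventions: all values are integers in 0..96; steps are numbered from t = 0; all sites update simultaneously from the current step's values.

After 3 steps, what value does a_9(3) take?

Answer: a_9(3) = 50

Derivation:
t=0: [1, 65, 88, 87, 74, 32, 95, 77, 28, 49, 96, 71, 19, 13, 26, 11, 95, 54, 65, 49, 57, 58, 17, 31, 69]
t=1: [20, 37, 63, 58, 70, 18, 29, 49, 52, 31, 32, 32, 64, 34, 50, 44, 36, 55, 48, 31, 43, 44, 43, 35, 40]
t=2: [60, 34, 29, 32, 15, 45, 39, 40, 40, 51, 41, 19, 42, 50, 32, 39, 48, 53, 46, 49, 54, 47, 55, 47, 27]
t=3: [32, 20, 24, 34, 51, 37, 48, 37, 50, 50, 55, 57, 63, 50, 59, 59, 66, 70, 69, 38, 60, 76, 74, 54, 51]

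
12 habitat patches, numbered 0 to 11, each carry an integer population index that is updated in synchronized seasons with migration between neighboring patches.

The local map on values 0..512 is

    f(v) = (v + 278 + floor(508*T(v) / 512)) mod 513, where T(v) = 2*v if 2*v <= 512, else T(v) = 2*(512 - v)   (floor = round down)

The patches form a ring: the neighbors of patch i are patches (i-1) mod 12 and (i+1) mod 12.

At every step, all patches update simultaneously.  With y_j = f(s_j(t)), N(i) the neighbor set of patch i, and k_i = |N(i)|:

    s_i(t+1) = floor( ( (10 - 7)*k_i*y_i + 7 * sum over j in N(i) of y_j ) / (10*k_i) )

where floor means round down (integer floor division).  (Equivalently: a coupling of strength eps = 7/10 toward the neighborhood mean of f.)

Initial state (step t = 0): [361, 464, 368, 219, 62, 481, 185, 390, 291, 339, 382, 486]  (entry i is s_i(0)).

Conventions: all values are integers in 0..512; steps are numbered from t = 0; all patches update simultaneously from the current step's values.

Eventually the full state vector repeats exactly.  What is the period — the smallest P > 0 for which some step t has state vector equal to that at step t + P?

Answer: 2
Key observation: The state at step 20, [395, 395, 396, 396, 395, 395, 394, 393, 393, 393, 393, 394], reappears at step 22 — and no state repeats earlier — so the cycle the system enters has period 2.

Derivation:
t=0: [361, 464, 368, 219, 62, 481, 185, 390, 291, 339, 382, 486]
t=1: [346, 392, 385, 433, 392, 365, 341, 402, 443, 448, 383, 380]
t=2: [412, 413, 382, 385, 389, 420, 415, 391, 356, 363, 382, 416]
t=3: [373, 384, 392, 401, 388, 379, 378, 399, 415, 418, 399, 383]
t=4: [406, 403, 394, 393, 397, 404, 400, 389, 376, 376, 386, 401]
t=5: [383, 386, 390, 392, 388, 386, 389, 398, 405, 406, 398, 389]
t=6: [400, 400, 397, 397, 398, 399, 395, 389, 384, 384, 389, 396]
t=7: [388, 388, 388, 389, 389, 389, 392, 397, 401, 401, 397, 392]
t=8: [397, 399, 398, 398, 398, 396, 394, 390, 387, 387, 390, 394]
t=9: [390, 389, 388, 389, 389, 391, 393, 396, 398, 398, 396, 393]
t=10: [396, 398, 398, 398, 397, 396, 393, 391, 389, 389, 391, 394]
t=11: [391, 389, 389, 389, 390, 391, 393, 396, 397, 397, 395, 393]
t=12: [396, 397, 398, 397, 397, 395, 393, 391, 390, 390, 392, 394]
t=13: [391, 390, 389, 389, 390, 392, 394, 395, 396, 396, 395, 393]
t=14: [395, 397, 397, 397, 396, 395, 393, 392, 391, 391, 392, 394]
t=15: [391, 390, 390, 390, 391, 392, 393, 395, 395, 395, 394, 393]
t=16: [395, 396, 397, 396, 396, 395, 393, 392, 392, 392, 393, 394]
t=17: [392, 391, 390, 390, 391, 392, 393, 394, 395, 394, 394, 393]
t=18: [395, 396, 396, 396, 396, 395, 394, 393, 392, 392, 393, 394]
t=19: [392, 391, 391, 391, 391, 392, 393, 394, 394, 394, 394, 393]
t=20: [395, 395, 396, 396, 395, 395, 394, 393, 393, 393, 393, 394]
t=21: [392, 391, 391, 391, 391, 392, 393, 393, 394, 394, 393, 393]
t=22: [395, 395, 396, 396, 395, 395, 394, 393, 393, 393, 393, 394]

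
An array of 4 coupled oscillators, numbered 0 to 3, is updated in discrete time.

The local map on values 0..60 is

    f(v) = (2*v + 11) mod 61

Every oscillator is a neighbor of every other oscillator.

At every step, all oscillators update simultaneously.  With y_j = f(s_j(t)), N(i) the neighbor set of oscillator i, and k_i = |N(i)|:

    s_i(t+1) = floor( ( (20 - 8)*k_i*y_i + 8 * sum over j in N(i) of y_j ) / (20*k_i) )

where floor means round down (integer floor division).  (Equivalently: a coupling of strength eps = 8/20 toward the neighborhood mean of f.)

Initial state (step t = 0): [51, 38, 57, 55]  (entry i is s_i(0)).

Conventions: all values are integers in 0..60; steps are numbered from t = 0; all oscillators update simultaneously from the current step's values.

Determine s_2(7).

Answer: s_2(7) = 51

Derivation:
t=0: [51, 38, 57, 55]
t=1: [43, 30, 20, 46]
t=2: [35, 23, 42, 38]
t=3: [27, 44, 34, 30]
t=4: [11, 27, 17, 14]
t=5: [31, 18, 37, 34]
t=6: [19, 35, 24, 21]
t=7: [47, 33, 51, 48]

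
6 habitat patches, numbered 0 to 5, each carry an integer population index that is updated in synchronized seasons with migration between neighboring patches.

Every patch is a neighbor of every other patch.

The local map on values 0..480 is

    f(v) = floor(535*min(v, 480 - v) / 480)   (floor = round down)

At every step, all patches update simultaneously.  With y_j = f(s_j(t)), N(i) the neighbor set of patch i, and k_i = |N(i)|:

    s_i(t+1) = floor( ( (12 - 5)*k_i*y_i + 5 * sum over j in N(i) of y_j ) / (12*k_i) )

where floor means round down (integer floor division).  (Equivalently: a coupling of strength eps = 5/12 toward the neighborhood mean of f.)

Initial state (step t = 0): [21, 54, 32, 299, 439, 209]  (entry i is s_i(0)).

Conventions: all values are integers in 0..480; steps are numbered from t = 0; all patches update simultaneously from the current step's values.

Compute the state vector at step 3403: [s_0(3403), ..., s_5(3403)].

Simulating step by step:
t=0: [21, 54, 32, 299, 439, 209]
t=1: [61, 79, 67, 150, 72, 165]
t=2: [88, 98, 91, 138, 94, 146]
t=3: [109, 115, 111, 137, 112, 141]
t=4: [127, 131, 128, 143, 129, 145]
t=5: [144, 147, 145, 153, 145, 154]
t=6: [162, 163, 162, 167, 162, 167]
t=7: [181, 181, 181, 184, 181, 184]
t=8: [201, 201, 201, 203, 201, 203]
t=9: [224, 224, 224, 225, 224, 225]
t=10: [249, 249, 249, 249, 249, 249]
t=11: [257, 257, 257, 257, 257, 257]
t=12: [248, 248, 248, 248, 248, 248]
t=13: [258, 258, 258, 258, 258, 258]
t=14: [247, 247, 247, 247, 247, 247]
t=15: [259, 259, 259, 259, 259, 259]
t=16: [246, 246, 246, 246, 246, 246]
t=17: [260, 260, 260, 260, 260, 260]
t=18: [245, 245, 245, 245, 245, 245]
t=19: [261, 261, 261, 261, 261, 261]
t=20: [244, 244, 244, 244, 244, 244]
t=21: [263, 263, 263, 263, 263, 263]
t=22: [241, 241, 241, 241, 241, 241]
t=23: [266, 266, 266, 266, 266, 266]
t=24: [238, 238, 238, 238, 238, 238]
t=25: [265, 265, 265, 265, 265, 265]
t=26: [239, 239, 239, 239, 239, 239]
t=27: [266, 266, 266, 266, 266, 266]

Answer: [266, 266, 266, 266, 266, 266]
Key observation: The state at step 23, [266, 266, 266, 266, 266, 266], reappears at step 27: the system is in a cycle of period 4 from step 23 on.  Therefore the state at step 3403 equals the state at step 23 + ((3403 - 23) mod 4) = 23, which is [266, 266, 266, 266, 266, 266].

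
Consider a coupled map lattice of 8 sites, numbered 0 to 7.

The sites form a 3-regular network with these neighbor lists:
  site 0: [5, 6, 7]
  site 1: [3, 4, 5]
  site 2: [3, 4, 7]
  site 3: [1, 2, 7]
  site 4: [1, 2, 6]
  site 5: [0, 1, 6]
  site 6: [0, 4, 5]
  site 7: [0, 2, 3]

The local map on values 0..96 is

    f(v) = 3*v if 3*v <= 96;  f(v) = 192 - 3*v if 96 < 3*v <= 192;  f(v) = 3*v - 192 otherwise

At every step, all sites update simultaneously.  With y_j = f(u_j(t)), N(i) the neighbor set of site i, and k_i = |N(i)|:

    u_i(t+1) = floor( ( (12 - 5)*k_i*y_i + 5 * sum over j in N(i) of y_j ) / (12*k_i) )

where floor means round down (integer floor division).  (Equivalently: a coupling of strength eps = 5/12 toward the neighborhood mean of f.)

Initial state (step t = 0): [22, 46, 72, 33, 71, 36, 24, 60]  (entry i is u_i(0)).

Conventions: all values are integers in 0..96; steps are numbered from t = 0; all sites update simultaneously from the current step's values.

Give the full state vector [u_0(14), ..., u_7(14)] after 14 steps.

Answer: [84, 30, 34, 32, 42, 79, 78, 59]

Derivation:
t=0: [22, 46, 72, 33, 71, 36, 24, 60]
t=1: [61, 59, 31, 66, 33, 75, 65, 32]
t=2: [23, 27, 81, 31, 69, 23, 20, 71]
t=3: [61, 71, 47, 75, 35, 69, 56, 41]
t=4: [20, 31, 56, 38, 64, 16, 29, 53]
t=5: [58, 71, 29, 66, 28, 61, 65, 41]
t=6: [21, 26, 72, 28, 64, 11, 17, 55]
t=7: [52, 61, 29, 66, 21, 45, 43, 39]
t=8: [48, 22, 70, 27, 58, 48, 58, 61]
t=9: [38, 58, 25, 60, 24, 46, 26, 25]
t=10: [74, 29, 65, 30, 65, 55, 73, 66]
t=11: [25, 67, 15, 65, 18, 35, 24, 20]
t=12: [74, 25, 42, 17, 49, 72, 72, 52]
t=13: [29, 60, 56, 54, 49, 31, 27, 41]
t=14: [84, 30, 34, 32, 42, 79, 78, 59]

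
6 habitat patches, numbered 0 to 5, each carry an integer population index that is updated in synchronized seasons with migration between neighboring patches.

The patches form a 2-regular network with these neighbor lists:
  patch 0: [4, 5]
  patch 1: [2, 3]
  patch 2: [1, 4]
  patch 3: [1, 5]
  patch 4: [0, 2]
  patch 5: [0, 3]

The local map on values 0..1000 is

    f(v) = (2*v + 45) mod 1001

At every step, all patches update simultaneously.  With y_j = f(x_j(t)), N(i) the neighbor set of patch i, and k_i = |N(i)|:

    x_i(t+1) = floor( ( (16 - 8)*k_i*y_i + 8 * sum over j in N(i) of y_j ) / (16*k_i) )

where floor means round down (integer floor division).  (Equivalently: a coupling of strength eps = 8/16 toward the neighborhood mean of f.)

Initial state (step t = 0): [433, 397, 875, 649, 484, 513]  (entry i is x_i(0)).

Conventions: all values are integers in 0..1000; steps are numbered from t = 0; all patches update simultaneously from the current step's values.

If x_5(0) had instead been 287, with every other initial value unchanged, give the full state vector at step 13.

Answer: [503, 222, 416, 275, 570, 402]
Key observation: This trace re-runs the system from the modified initial state.

Derivation:
t=0: [433, 397, 875, 649, 484, 287]
t=1: [613, 703, 609, 535, 432, 622]
t=2: [434, 319, 470, 241, 587, 240]
t=3: [642, 719, 717, 565, 583, 622]
t=4: [288, 404, 412, 279, 306, 269]
t=5: [620, 794, 812, 660, 701, 597]
t=6: [313, 574, 603, 399, 461, 281]
t=7: [729, 369, 414, 621, 713, 682]
t=8: [470, 681, 749, 440, 578, 401]
t=9: [754, 569, 422, 775, 481, 901]
t=10: [489, 461, 491, 554, 363, 709]
t=11: [319, 528, 447, 433, 397, 274]
t=12: [699, 512, 704, 628, 825, 695]
t=13: [503, 222, 416, 275, 570, 402]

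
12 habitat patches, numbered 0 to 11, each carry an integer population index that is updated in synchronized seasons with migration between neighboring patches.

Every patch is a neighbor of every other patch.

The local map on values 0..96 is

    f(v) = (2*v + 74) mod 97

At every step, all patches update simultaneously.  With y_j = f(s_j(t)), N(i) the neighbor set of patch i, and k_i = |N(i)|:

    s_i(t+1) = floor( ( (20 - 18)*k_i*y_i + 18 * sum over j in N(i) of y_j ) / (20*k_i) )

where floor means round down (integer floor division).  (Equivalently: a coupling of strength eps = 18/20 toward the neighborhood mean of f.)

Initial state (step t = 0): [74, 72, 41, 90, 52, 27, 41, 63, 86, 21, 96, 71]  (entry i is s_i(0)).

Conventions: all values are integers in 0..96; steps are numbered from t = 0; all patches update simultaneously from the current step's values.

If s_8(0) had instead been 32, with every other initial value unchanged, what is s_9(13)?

Simulating step by step:
t=0: [74, 72, 41, 90, 52, 27, 41, 63, 32, 21, 96, 71]
t=1: [41, 41, 42, 42, 42, 41, 42, 41, 41, 41, 42, 41]
t=2: [59, 59, 59, 59, 59, 59, 59, 59, 59, 59, 59, 59]
t=3: [95, 95, 95, 95, 95, 95, 95, 95, 95, 95, 95, 95]
t=4: [70, 70, 70, 70, 70, 70, 70, 70, 70, 70, 70, 70]
t=5: [20, 20, 20, 20, 20, 20, 20, 20, 20, 20, 20, 20]
t=6: [17, 17, 17, 17, 17, 17, 17, 17, 17, 17, 17, 17]
t=7: [11, 11, 11, 11, 11, 11, 11, 11, 11, 11, 11, 11]
t=8: [96, 96, 96, 96, 96, 96, 96, 96, 96, 96, 96, 96]
t=9: [72, 72, 72, 72, 72, 72, 72, 72, 72, 72, 72, 72]
t=10: [24, 24, 24, 24, 24, 24, 24, 24, 24, 24, 24, 24]
t=11: [25, 25, 25, 25, 25, 25, 25, 25, 25, 25, 25, 25]
t=12: [27, 27, 27, 27, 27, 27, 27, 27, 27, 27, 27, 27]
t=13: [31, 31, 31, 31, 31, 31, 31, 31, 31, 31, 31, 31]

Answer: s_9(13) = 31
Key observation: This trace re-runs the system from the modified initial state.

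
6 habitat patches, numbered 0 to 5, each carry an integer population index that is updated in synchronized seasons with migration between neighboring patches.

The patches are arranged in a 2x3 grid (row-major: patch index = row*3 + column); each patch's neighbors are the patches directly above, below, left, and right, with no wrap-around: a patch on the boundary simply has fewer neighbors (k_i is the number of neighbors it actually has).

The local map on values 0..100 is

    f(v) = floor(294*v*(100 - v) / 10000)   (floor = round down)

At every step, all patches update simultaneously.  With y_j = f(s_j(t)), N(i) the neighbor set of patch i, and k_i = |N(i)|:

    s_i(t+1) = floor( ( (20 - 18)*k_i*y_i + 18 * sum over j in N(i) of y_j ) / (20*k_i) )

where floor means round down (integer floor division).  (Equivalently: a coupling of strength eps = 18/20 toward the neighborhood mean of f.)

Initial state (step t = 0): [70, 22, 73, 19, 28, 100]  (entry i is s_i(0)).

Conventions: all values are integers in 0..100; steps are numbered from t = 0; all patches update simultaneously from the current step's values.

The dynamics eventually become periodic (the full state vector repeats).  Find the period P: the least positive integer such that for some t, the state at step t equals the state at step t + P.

Simulating step by step:
t=0: [70, 22, 73, 19, 28, 100]
t=1: [48, 58, 28, 58, 34, 52]
t=2: [71, 66, 70, 69, 71, 63]
t=3: [63, 60, 65, 60, 64, 61]
t=4: [69, 67, 69, 67, 69, 66]
t=5: [64, 62, 64, 62, 64, 62]
t=6: [68, 67, 68, 67, 68, 67]
t=7: [64, 63, 64, 63, 64, 63]
t=8: [67, 67, 67, 67, 67, 67]
t=9: [65, 65, 65, 65, 65, 65]
t=10: [66, 66, 66, 66, 66, 66]
t=11: [65, 65, 65, 65, 65, 65]

Answer: 2
Key observation: The state at step 9, [65, 65, 65, 65, 65, 65], reappears at step 11 — and no state repeats earlier — so the cycle the system enters has period 2.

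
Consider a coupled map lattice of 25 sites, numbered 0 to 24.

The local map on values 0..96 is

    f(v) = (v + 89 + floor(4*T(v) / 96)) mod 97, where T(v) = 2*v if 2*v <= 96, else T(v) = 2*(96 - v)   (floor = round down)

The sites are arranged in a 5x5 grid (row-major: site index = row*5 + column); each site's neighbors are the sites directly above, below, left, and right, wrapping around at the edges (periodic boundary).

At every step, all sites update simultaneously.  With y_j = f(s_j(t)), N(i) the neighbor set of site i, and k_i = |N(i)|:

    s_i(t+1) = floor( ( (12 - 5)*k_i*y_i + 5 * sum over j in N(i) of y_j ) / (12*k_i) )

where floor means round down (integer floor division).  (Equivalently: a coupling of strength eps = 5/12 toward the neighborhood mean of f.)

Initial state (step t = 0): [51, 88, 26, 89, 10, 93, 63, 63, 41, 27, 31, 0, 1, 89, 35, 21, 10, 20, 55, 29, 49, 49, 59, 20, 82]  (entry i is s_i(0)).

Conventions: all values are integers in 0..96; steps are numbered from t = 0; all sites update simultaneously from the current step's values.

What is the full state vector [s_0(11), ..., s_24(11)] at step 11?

Answer: [24, 29, 28, 24, 25, 27, 45, 39, 24, 27, 21, 39, 30, 19, 24, 13, 28, 35, 28, 20, 21, 31, 35, 27, 20]

Derivation:
t=0: [51, 88, 26, 89, 10, 93, 63, 63, 41, 27, 31, 0, 1, 89, 35, 21, 10, 20, 55, 29, 49, 49, 59, 20, 82]
t=1: [48, 64, 40, 54, 24, 65, 65, 54, 46, 28, 37, 70, 77, 68, 32, 17, 17, 28, 42, 30, 44, 44, 40, 34, 52]
t=2: [43, 52, 40, 41, 27, 50, 58, 49, 42, 27, 35, 55, 61, 54, 29, 16, 19, 28, 35, 26, 37, 37, 33, 33, 38]
t=3: [37, 43, 36, 33, 25, 40, 50, 44, 37, 25, 30, 44, 49, 43, 25, 14, 18, 25, 29, 21, 30, 30, 27, 28, 29]
t=4: [30, 35, 31, 26, 21, 32, 41, 38, 31, 22, 24, 35, 39, 34, 20, 11, 15, 21, 23, 15, 22, 23, 22, 22, 21]
t=5: [22, 27, 24, 19, 15, 24, 33, 31, 24, 16, 17, 26, 30, 25, 14, 6, 11, 15, 16, 9, 14, 16, 16, 15, 13]
t=6: [14, 19, 17, 12, 9, 16, 24, 23, 17, 10, 20, 18, 21, 17, 8, 57, 15, 9, 9, 12, 17, 9, 9, 8, 6]
t=7: [7, 10, 9, 5, 11, 9, 15, 14, 9, 3, 15, 11, 12, 8, 3, 34, 11, 3, 2, 18, 21, 3, 1, 10, 57]
t=8: [58, 21, 20, 55, 36, 21, 6, 5, 20, 63, 17, 4, 13, 19, 65, 20, 24, 73, 64, 33, 36, 65, 71, 35, 33]
t=9: [40, 31, 30, 38, 37, 30, 77, 68, 29, 45, 24, 67, 31, 21, 45, 16, 34, 53, 47, 32, 33, 47, 55, 37, 28]
t=10: [31, 32, 31, 30, 32, 30, 58, 50, 28, 35, 24, 50, 33, 21, 33, 15, 33, 43, 37, 26, 27, 38, 44, 33, 25]
t=11: [24, 29, 28, 24, 25, 27, 45, 39, 24, 27, 21, 39, 30, 19, 24, 13, 28, 35, 28, 20, 21, 31, 35, 27, 20]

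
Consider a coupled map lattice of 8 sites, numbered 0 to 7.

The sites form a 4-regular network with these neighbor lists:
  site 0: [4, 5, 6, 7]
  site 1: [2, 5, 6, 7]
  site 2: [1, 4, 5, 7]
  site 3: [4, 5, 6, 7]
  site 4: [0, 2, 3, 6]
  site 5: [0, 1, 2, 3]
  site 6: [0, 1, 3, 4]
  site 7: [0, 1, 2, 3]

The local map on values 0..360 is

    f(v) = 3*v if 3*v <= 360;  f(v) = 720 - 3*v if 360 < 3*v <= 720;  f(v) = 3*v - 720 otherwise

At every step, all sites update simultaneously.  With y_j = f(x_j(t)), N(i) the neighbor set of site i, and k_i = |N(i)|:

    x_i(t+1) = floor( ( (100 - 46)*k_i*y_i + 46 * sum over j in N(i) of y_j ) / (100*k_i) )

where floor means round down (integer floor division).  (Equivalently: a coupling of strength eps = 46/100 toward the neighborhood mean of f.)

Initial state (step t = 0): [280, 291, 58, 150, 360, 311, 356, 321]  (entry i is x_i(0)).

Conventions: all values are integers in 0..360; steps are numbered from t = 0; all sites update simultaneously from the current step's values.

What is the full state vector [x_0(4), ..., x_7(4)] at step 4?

Simulating step by step:
t=0: [280, 291, 58, 150, 360, 311, 356, 321]
t=1: [198, 195, 205, 279, 299, 197, 291, 213]
t=2: [130, 126, 116, 125, 153, 125, 146, 99]
t=3: [314, 330, 331, 322, 291, 343, 299, 317]
t=4: [219, 259, 258, 232, 188, 283, 198, 241]

Answer: [219, 259, 258, 232, 188, 283, 198, 241]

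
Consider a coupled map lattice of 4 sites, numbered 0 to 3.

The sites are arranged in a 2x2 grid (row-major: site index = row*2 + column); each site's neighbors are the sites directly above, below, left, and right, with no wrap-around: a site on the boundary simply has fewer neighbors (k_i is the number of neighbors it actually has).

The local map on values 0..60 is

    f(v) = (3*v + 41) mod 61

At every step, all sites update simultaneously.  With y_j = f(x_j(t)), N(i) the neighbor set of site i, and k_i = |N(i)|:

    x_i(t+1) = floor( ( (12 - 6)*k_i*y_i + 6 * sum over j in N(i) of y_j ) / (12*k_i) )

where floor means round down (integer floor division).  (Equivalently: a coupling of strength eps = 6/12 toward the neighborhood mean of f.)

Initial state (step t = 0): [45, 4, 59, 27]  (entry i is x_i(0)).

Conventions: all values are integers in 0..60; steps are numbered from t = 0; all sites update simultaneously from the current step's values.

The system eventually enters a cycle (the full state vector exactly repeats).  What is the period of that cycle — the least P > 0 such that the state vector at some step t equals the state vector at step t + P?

Simulating step by step:
t=0: [45, 4, 59, 27]
t=1: [49, 40, 31, 22]
t=2: [15, 32, 18, 35]
t=3: [24, 19, 29, 24]
t=4: [36, 44, 29, 36]
t=5: [27, 39, 16, 27]
t=6: [16, 18, 14, 16]
t=7: [28, 31, 25, 28]
t=8: [18, 7, 29, 18]
t=9: [18, 17, 20, 18]
t=10: [34, 32, 37, 34]
t=11: [21, 18, 25, 21]
t=12: [43, 38, 49, 43]
t=13: [33, 40, 26, 33]
t=14: [33, 28, 38, 33]
t=15: [18, 10, 25, 18]
t=16: [33, 22, 44, 33]
t=17: [33, 32, 34, 33]
t=18: [18, 16, 19, 18]
t=19: [33, 31, 35, 33]
t=20: [18, 15, 21, 18]
t=21: [34, 29, 38, 34]
t=22: [20, 13, 27, 20]
t=23: [24, 29, 20, 24]
t=24: [37, 29, 46, 37]
t=25: [30, 18, 43, 30]
t=26: [25, 21, 28, 25]
t=27: [39, 49, 29, 39]
t=28: [20, 20, 21, 20]
t=29: [40, 40, 41, 40]
t=30: [39, 39, 40, 39]
t=31: [36, 36, 37, 36]
t=32: [27, 27, 28, 27]
t=33: [0, 0, 1, 0]
t=34: [41, 41, 42, 41]
t=35: [42, 42, 43, 42]
t=36: [45, 45, 46, 45]
t=37: [54, 54, 55, 54]
t=38: [20, 20, 21, 20]

Answer: 10
Key observation: The state at step 28, [20, 20, 21, 20], reappears at step 38 — and no state repeats earlier — so the cycle the system enters has period 10.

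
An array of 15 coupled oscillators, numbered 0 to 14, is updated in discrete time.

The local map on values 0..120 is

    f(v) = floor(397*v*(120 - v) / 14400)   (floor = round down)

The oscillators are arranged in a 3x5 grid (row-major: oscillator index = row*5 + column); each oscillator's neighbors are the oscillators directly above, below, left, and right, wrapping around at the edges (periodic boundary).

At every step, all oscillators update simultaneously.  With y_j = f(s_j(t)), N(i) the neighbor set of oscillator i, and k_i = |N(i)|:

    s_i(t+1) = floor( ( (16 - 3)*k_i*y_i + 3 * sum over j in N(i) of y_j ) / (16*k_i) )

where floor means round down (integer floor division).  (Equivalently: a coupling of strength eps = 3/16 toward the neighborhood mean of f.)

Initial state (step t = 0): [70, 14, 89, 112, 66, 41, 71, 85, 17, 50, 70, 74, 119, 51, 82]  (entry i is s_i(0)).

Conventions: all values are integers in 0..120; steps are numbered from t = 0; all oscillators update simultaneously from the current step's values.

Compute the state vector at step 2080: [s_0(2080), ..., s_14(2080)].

Answer: [57, 57, 57, 57, 57, 57, 57, 57, 57, 57, 57, 57, 57, 57, 57]
Key observation: The state at step 25, [99, 99, 99, 99, 99, 99, 99, 99, 99, 99, 99, 99, 99, 99, 99], reappears at step 27: the system is in a cycle of period 2 from step 25 on.  Therefore the state at step 2080 equals the state at step 25 + ((2080 - 25) mod 2) = 26, which is [57, 57, 57, 57, 57, 57, 57, 57, 57, 57, 57, 57, 57, 57, 57].

Derivation:
t=0: [70, 14, 89, 112, 66, 41, 71, 85, 17, 50, 70, 74, 119, 51, 82]
t=1: [93, 49, 68, 34, 93, 90, 91, 77, 53, 93, 95, 86, 18, 86, 87]
t=2: [70, 92, 93, 81, 69, 73, 74, 88, 93, 71, 66, 78, 56, 79, 77]
t=3: [94, 74, 71, 85, 96, 94, 91, 77, 72, 93, 97, 90, 94, 88, 91]
t=4: [67, 90, 92, 82, 64, 67, 73, 89, 92, 69, 62, 73, 70, 77, 71]
t=5: [96, 76, 73, 84, 97, 96, 92, 77, 74, 95, 98, 93, 93, 90, 95]
t=6: [64, 88, 92, 82, 62, 63, 72, 89, 90, 66, 60, 69, 71, 74, 64]
t=7: [97, 79, 73, 84, 98, 98, 93, 77, 76, 96, 98, 95, 92, 92, 97]
t=8: [62, 85, 92, 82, 60, 59, 70, 89, 89, 63, 59, 66, 72, 72, 61]
t=9: [98, 83, 73, 85, 98, 98, 94, 77, 78, 97, 98, 97, 93, 93, 98]
t=10: [60, 81, 91, 81, 60, 59, 68, 88, 87, 62, 59, 62, 70, 70, 59]
t=11: [98, 87, 74, 86, 98, 98, 95, 78, 81, 98, 99, 98, 94, 94, 98]
t=12: [59, 77, 90, 79, 59, 59, 66, 87, 84, 60, 57, 60, 68, 68, 59]
t=13: [98, 91, 76, 88, 98, 98, 96, 80, 84, 98, 99, 98, 95, 96, 98]
t=14: [59, 71, 88, 76, 59, 59, 64, 85, 80, 60, 57, 59, 66, 64, 59]
t=15: [98, 94, 79, 91, 98, 98, 97, 83, 88, 98, 99, 98, 96, 97, 98]
t=16: [59, 67, 85, 71, 59, 59, 62, 81, 75, 59, 57, 59, 64, 62, 59]
t=17: [98, 96, 84, 94, 98, 99, 98, 88, 93, 98, 99, 98, 96, 98, 99]
t=18: [59, 63, 80, 67, 59, 57, 59, 75, 68, 59, 57, 59, 64, 59, 57]
t=19: [99, 98, 89, 96, 98, 99, 98, 93, 97, 98, 99, 98, 97, 98, 99]
t=20: [57, 59, 73, 63, 59, 57, 59, 68, 61, 58, 57, 59, 61, 59, 57]
t=21: [99, 98, 94, 98, 99, 99, 98, 97, 98, 99, 99, 99, 98, 99, 99]
t=22: [57, 59, 65, 59, 57, 57, 58, 61, 58, 57, 57, 57, 59, 57, 57]
t=23: [99, 98, 98, 98, 99, 99, 99, 98, 99, 99, 99, 99, 98, 99, 99]
t=24: [57, 58, 59, 58, 57, 57, 57, 58, 57, 57, 57, 57, 58, 57, 57]
t=25: [99, 99, 99, 99, 99, 99, 99, 99, 99, 99, 99, 99, 99, 99, 99]
t=26: [57, 57, 57, 57, 57, 57, 57, 57, 57, 57, 57, 57, 57, 57, 57]
t=27: [99, 99, 99, 99, 99, 99, 99, 99, 99, 99, 99, 99, 99, 99, 99]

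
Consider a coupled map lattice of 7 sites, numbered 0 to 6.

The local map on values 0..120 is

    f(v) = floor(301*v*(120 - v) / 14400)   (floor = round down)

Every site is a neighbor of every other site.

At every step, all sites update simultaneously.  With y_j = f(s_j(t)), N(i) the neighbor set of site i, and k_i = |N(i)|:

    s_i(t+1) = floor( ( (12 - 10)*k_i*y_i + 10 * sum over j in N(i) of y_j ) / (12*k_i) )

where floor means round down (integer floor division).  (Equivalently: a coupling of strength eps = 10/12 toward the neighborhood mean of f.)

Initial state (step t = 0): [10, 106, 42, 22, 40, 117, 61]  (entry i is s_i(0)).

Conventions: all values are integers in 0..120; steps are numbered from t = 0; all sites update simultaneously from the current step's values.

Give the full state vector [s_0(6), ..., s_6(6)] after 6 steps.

Simulating step by step:
t=0: [10, 106, 42, 22, 40, 117, 61]
t=1: [44, 44, 45, 44, 45, 43, 45]
t=2: [69, 69, 69, 69, 69, 69, 69]
t=3: [73, 73, 73, 73, 73, 73, 73]
t=4: [71, 71, 71, 71, 71, 71, 71]
t=5: [72, 72, 72, 72, 72, 72, 72]
t=6: [72, 72, 72, 72, 72, 72, 72]

Answer: [72, 72, 72, 72, 72, 72, 72]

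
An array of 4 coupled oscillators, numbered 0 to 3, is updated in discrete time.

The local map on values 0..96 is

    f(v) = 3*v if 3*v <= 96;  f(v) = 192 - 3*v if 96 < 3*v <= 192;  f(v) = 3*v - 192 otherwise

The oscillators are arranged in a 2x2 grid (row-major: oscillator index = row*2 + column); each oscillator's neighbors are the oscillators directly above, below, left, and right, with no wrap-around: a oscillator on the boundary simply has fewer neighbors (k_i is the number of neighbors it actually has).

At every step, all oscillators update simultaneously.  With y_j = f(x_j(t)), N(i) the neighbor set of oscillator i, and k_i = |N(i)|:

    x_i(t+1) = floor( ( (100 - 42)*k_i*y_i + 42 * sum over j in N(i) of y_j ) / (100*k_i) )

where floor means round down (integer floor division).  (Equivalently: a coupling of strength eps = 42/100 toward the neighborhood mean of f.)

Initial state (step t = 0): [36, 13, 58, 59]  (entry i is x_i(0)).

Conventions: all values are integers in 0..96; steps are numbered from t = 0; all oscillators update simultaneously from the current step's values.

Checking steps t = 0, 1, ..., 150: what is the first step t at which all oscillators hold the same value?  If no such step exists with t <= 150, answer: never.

Answer: 16
Key observation: Synchronization is absorbing here: once all oscillators are equal they stay equal, and step 16 is the first all-equal step.

Derivation:
t=0: [36, 13, 58, 59]  (not all equal)
t=1: [60, 43, 31, 20]  (not all equal)
t=2: [39, 51, 69, 67]  (not all equal)
t=3: [54, 40, 26, 16]  (not all equal)
t=4: [48, 58, 61, 59]  (not all equal)
t=5: [33, 23, 18, 14]  (not all equal)
t=6: [79, 68, 59, 50]  (not all equal)
t=7: [31, 25, 26, 30]  (not all equal)
t=8: [86, 81, 83, 84]  (not all equal)
t=9: [60, 56, 59, 57]  (not all equal)
t=10: [15, 20, 15, 20]  (not all equal)
t=11: [48, 56, 48, 56]  (not all equal)
t=12: [42, 29, 42, 29]  (not all equal)
t=13: [70, 82, 70, 82]  (not all equal)
t=14: [25, 46, 25, 46]  (not all equal)
t=15: [70, 58, 70, 58]  (not all equal)
t=16: [18, 18, 18, 18]  (all equal)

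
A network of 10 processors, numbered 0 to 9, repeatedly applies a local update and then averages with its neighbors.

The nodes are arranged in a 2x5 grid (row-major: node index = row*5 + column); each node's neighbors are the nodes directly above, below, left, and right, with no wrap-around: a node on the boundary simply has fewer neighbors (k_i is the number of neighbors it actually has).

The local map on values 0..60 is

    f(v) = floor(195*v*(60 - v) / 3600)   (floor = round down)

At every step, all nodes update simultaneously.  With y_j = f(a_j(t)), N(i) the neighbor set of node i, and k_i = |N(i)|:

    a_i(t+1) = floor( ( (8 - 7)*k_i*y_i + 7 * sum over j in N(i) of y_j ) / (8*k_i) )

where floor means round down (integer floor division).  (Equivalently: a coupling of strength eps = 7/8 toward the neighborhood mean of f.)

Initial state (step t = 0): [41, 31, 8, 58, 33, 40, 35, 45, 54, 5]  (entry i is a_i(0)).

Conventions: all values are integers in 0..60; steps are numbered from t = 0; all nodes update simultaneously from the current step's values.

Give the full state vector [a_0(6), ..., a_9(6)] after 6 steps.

Answer: [43, 42, 45, 43, 45, 41, 44, 43, 45, 43]

Derivation:
t=0: [41, 31, 8, 58, 33, 40, 35, 45, 54, 5]
t=1: [45, 38, 29, 26, 14, 44, 42, 29, 18, 30]
t=2: [40, 41, 46, 41, 45, 38, 43, 43, 46, 38]
t=3: [43, 39, 40, 35, 42, 41, 41, 36, 41, 36]
t=4: [42, 41, 45, 42, 45, 40, 43, 42, 45, 41]
t=5: [42, 38, 40, 36, 40, 39, 41, 37, 40, 36]
t=6: [43, 42, 45, 43, 45, 41, 44, 43, 45, 43]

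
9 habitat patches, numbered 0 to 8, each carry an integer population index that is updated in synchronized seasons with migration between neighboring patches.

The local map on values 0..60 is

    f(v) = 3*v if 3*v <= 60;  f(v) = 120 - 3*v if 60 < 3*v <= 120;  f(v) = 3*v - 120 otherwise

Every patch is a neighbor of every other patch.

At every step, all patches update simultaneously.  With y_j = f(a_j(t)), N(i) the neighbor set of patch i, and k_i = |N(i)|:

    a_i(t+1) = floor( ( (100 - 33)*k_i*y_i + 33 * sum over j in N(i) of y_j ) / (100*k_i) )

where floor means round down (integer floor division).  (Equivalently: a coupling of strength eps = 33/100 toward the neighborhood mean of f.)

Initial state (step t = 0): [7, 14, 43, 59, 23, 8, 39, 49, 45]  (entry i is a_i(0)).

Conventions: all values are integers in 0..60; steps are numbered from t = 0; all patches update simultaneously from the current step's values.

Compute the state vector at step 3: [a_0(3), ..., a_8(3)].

Answer: [16, 46, 11, 39, 39, 11, 18, 14, 24]

Derivation:
t=0: [7, 14, 43, 59, 23, 8, 39, 49, 45]
t=1: [23, 36, 15, 46, 42, 25, 12, 27, 19]
t=2: [44, 20, 41, 24, 16, 41, 35, 37, 48]
t=3: [16, 46, 11, 39, 39, 11, 18, 14, 24]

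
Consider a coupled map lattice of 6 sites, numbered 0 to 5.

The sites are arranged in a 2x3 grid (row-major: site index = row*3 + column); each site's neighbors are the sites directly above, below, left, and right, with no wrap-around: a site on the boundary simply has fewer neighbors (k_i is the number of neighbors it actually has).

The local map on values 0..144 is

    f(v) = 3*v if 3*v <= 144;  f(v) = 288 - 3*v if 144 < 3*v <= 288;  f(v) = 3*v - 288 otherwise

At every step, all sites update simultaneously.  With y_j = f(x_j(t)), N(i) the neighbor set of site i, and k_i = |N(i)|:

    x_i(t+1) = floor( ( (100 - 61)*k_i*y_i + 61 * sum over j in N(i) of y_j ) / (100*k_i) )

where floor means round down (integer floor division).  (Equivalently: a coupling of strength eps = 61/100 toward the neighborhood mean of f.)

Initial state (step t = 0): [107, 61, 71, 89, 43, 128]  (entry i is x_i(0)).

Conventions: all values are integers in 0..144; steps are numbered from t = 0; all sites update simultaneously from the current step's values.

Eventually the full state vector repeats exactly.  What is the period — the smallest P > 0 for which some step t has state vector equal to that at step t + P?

Answer: 4
Key observation: The state at step 87, [126, 126, 126, 126, 126, 126], reappears at step 91 — and no state repeats earlier — so the cycle the system enters has period 4.

Derivation:
t=0: [107, 61, 71, 89, 43, 128]
t=1: [51, 89, 90, 57, 95, 99]
t=2: [94, 39, 16, 87, 31, 9]
t=3: [46, 75, 62, 40, 71, 53]
t=4: [109, 88, 98, 111, 92, 104]
t=5: [36, 20, 16, 33, 23, 14]
t=6: [90, 69, 49, 92, 67, 52]
t=7: [35, 81, 119, 36, 79, 121]
t=8: [87, 63, 63, 89, 66, 65]
t=9: [47, 82, 97, 43, 78, 93]
t=10: [107, 56, 16, 109, 57, 20]
t=11: [61, 87, 73, 60, 90, 73]
t=12: [82, 49, 56, 79, 48, 53]
t=13: [74, 117, 129, 76, 121, 130]
t=14: [63, 73, 88, 66, 75, 92]
t=15: [87, 64, 34, 84, 59, 31]
t=16: [50, 86, 97, 56, 89, 101]
t=17: [99, 44, 14, 95, 41, 13]
t=18: [44, 86, 68, 41, 83, 65]
t=19: [98, 63, 70, 100, 65, 73]
t=20: [36, 74, 81, 34, 72, 79]
t=21: [93, 71, 53, 94, 72, 55]
t=22: [28, 71, 110, 27, 69, 109]
t=23: [80, 71, 51, 81, 71, 52]
t=24: [55, 81, 115, 55, 80, 115]
t=25: [99, 63, 53, 100, 64, 54]
t=26: [37, 86, 118, 36, 85, 117]
t=27: [85, 54, 54, 86, 53, 54]
t=28: [60, 107, 126, 61, 107, 126]
t=29: [84, 59, 72, 83, 59, 72]
t=30: [59, 87, 83, 60, 88, 83]
t=31: [84, 45, 35, 83, 44, 34]
t=32: [67, 108, 113, 66, 107, 112]
t=33: [72, 48, 45, 71, 48, 44]
t=34: [94, 127, 136, 95, 127, 136]
t=35: [31, 80, 111, 31, 80, 111]
t=36: [79, 56, 45, 79, 56, 45]
t=37: [72, 109, 130, 72, 109, 130]
t=38: [61, 58, 82, 61, 58, 82]
t=39: [107, 97, 63, 107, 97, 63]
t=40: [23, 28, 69, 23, 28, 69]
t=41: [73, 80, 81, 73, 80, 81]
t=42: [62, 51, 45, 62, 51, 45]
t=43: [112, 128, 135, 112, 128, 135]
t=44: [62, 90, 110, 62, 90, 110]
t=45: [76, 39, 34, 76, 39, 34]
t=46: [77, 102, 106, 77, 102, 106]
t=47: [45, 28, 26, 45, 28, 26]
t=48: [119, 93, 79, 119, 93, 79]
t=49: [50, 29, 38, 50, 29, 38]
t=50: [122, 102, 105, 122, 102, 105]
t=51: [59, 32, 24, 59, 32, 24]
t=52: [106, 94, 79, 106, 94, 79]
t=53: [22, 20, 37, 22, 20, 37]
t=54: [64, 71, 95, 64, 71, 95]
t=55: [89, 64, 24, 89, 64, 24]
t=56: [43, 75, 79, 43, 75, 79]
t=57: [108, 73, 54, 108, 73, 54]
t=58: [46, 73, 108, 46, 73, 108]
t=59: [116, 76, 46, 116, 76, 46]
t=60: [60, 75, 114, 60, 75, 114]
t=61: [94, 70, 56, 94, 70, 56]
t=62: [27, 71, 107, 27, 71, 107]
t=63: [79, 67, 45, 79, 67, 45]
t=64: [61, 89, 120, 61, 89, 120]
t=65: [79, 48, 56, 79, 48, 56]
t=66: [79, 120, 127, 79, 120, 127]
t=67: [57, 72, 86, 57, 72, 86]
t=68: [103, 72, 42, 103, 72, 42]
t=69: [36, 72, 109, 36, 72, 109]
t=70: [97, 72, 49, 97, 72, 49]
t=71: [24, 72, 119, 24, 72, 119]
t=72: [72, 71, 69, 72, 71, 69]
t=73: [72, 75, 79, 72, 75, 79]
t=74: [69, 62, 54, 69, 62, 54]
t=75: [87, 102, 118, 87, 102, 118]
t=76: [24, 29, 51, 24, 29, 51]
t=77: [76, 93, 120, 76, 93, 120]
t=78: [44, 32, 52, 44, 32, 52]
t=79: [121, 110, 121, 121, 110, 121]
t=80: [64, 55, 64, 64, 55, 64]
t=81: [104, 112, 104, 104, 112, 104]
t=82: [31, 38, 31, 31, 38, 31]
t=83: [99, 105, 99, 99, 105, 99]
t=84: [14, 19, 14, 14, 19, 14]
t=85: [46, 50, 46, 46, 50, 46]
t=86: [138, 138, 138, 138, 138, 138]
t=87: [126, 126, 126, 126, 126, 126]
t=88: [90, 90, 90, 90, 90, 90]
t=89: [18, 18, 18, 18, 18, 18]
t=90: [54, 54, 54, 54, 54, 54]
t=91: [126, 126, 126, 126, 126, 126]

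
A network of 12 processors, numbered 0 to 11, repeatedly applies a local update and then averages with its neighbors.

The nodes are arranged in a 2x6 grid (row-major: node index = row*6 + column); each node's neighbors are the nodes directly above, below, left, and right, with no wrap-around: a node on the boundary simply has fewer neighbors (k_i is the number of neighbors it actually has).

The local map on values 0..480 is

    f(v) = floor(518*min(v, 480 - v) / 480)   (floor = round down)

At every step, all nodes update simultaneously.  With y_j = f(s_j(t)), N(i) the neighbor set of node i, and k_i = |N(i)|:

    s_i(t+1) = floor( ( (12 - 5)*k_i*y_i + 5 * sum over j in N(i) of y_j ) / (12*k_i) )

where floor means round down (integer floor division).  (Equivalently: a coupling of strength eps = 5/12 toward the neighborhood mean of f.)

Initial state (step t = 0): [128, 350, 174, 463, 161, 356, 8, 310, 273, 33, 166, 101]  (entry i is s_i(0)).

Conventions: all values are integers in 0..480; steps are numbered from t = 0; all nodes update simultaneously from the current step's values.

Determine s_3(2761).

Simulating step by step:
t=0: [128, 350, 174, 463, 161, 356, 8, 310, 273, 33, 166, 101]
t=1: [111, 152, 162, 65, 146, 136, 71, 158, 186, 78, 148, 128]
t=2: [119, 159, 161, 98, 143, 146, 104, 160, 176, 108, 145, 144]
t=3: [133, 165, 165, 122, 147, 155, 127, 165, 174, 130, 150, 155]
t=4: [149, 173, 172, 142, 155, 165, 146, 173, 177, 148, 158, 165]
t=5: [164, 182, 181, 160, 167, 175, 163, 182, 185, 164, 169, 176]
t=6: [179, 193, 192, 176, 180, 186, 179, 193, 194, 179, 181, 187]
t=7: [196, 205, 204, 192, 194, 198, 196, 206, 206, 194, 195, 199]
t=8: [213, 219, 218, 209, 209, 212, 213, 220, 219, 210, 210, 212]
t=9: [230, 235, 233, 226, 225, 227, 230, 235, 234, 227, 226, 227]
t=10: [249, 252, 250, 244, 242, 243, 249, 252, 250, 244, 243, 243]
t=11: [248, 246, 248, 253, 255, 255, 248, 246, 248, 253, 255, 255]
t=12: [250, 251, 249, 244, 242, 242, 250, 251, 249, 244, 242, 242]
t=13: [247, 247, 249, 253, 255, 256, 247, 247, 249, 253, 255, 256]
t=14: [251, 250, 248, 244, 242, 241, 251, 250, 248, 244, 242, 241]
t=15: [247, 248, 250, 253, 255, 256, 247, 248, 250, 253, 255, 256]
t=16: [250, 249, 247, 244, 242, 241, 250, 249, 247, 244, 242, 241]
t=17: [248, 249, 251, 253, 255, 256, 248, 249, 251, 253, 255, 256]
t=18: [249, 248, 246, 244, 242, 241, 249, 248, 246, 244, 242, 241]
t=19: [249, 250, 252, 254, 255, 256, 249, 250, 252, 254, 255, 256]
t=20: [248, 247, 245, 243, 242, 241, 248, 247, 245, 243, 242, 241]
t=21: [250, 251, 253, 254, 256, 256, 250, 251, 253, 254, 256, 256]
t=22: [247, 246, 244, 242, 241, 241, 247, 246, 244, 242, 241, 241]
t=23: [251, 252, 254, 255, 256, 257, 251, 252, 254, 255, 256, 257]
t=24: [246, 245, 243, 242, 241, 240, 246, 245, 243, 242, 241, 240]
t=25: [252, 253, 254, 256, 257, 258, 252, 253, 254, 256, 257, 258]
t=26: [245, 244, 242, 241, 240, 239, 245, 244, 242, 241, 240, 239]
t=27: [253, 254, 255, 257, 258, 257, 253, 254, 255, 257, 258, 257]
t=28: [243, 243, 241, 240, 239, 239, 243, 243, 241, 240, 239, 239]
t=29: [255, 255, 257, 258, 257, 257, 255, 255, 257, 258, 257, 257]
t=30: [242, 241, 240, 239, 239, 240, 242, 241, 240, 239, 239, 240]
t=31: [256, 257, 258, 257, 257, 258, 256, 257, 258, 257, 257, 258]
t=32: [240, 240, 239, 239, 239, 239, 240, 240, 239, 239, 239, 239]
t=33: [259, 258, 257, 257, 257, 257, 259, 258, 257, 257, 257, 257]
t=34: [238, 239, 239, 240, 240, 240, 238, 239, 239, 240, 240, 240]
t=35: [256, 256, 257, 258, 259, 259, 256, 256, 257, 258, 259, 259]
t=36: [241, 240, 240, 239, 238, 238, 241, 240, 240, 239, 238, 238]
t=37: [257, 258, 258, 257, 256, 256, 257, 258, 258, 257, 256, 256]
t=38: [239, 239, 239, 240, 240, 241, 239, 239, 239, 240, 240, 241]
t=39: [257, 257, 257, 258, 258, 257, 257, 257, 257, 258, 258, 257]
t=40: [240, 240, 239, 239, 239, 239, 240, 240, 239, 239, 239, 239]

Answer: s_3(2761) = 257
Key observation: The state at step 32, [240, 240, 239, 239, 239, 239, 240, 240, 239, 239, 239, 239], reappears at step 40: the system is in a cycle of period 8 from step 32 on.  Therefore the state at step 2761 equals the state at step 32 + ((2761 - 32) mod 8) = 33, which is [259, 258, 257, 257, 257, 257, 259, 258, 257, 257, 257, 257].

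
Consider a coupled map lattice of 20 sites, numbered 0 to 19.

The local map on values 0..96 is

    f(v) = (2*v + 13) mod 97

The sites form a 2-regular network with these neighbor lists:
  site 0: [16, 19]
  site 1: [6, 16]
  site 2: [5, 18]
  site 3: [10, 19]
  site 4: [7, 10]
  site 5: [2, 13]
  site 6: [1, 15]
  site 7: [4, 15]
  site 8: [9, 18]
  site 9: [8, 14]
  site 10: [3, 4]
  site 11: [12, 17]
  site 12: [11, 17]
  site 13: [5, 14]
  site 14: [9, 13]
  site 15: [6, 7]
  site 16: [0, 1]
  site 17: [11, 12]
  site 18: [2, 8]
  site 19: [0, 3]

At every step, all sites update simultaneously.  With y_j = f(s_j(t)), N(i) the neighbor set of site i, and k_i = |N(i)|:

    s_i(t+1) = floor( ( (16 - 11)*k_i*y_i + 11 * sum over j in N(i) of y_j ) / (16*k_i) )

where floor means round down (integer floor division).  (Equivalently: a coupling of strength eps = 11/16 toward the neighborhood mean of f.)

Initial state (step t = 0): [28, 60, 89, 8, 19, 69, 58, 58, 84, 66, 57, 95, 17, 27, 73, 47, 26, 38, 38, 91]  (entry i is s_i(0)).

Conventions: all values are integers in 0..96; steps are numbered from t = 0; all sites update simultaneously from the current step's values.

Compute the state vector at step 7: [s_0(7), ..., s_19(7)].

Answer: [29, 57, 13, 60, 48, 40, 49, 35, 10, 33, 66, 92, 92, 54, 54, 54, 32, 92, 17, 43]

Derivation:
t=0: [28, 60, 89, 8, 19, 69, 58, 58, 84, 66, 57, 95, 17, 27, 73, 47, 26, 38, 38, 91]
t=1: [44, 44, 78, 19, 37, 72, 25, 30, 73, 65, 36, 49, 48, 60, 58, 25, 56, 47, 89, 34]
t=2: [38, 32, 75, 73, 81, 55, 42, 74, 67, 46, 74, 11, 12, 42, 38, 66, 11, 12, 75, 44]
t=3: [41, 36, 52, 42, 68, 30, 42, 63, 41, 50, 68, 36, 36, 39, 30, 37, 68, 36, 60, 53]
t=4: [55, 44, 43, 25, 48, 60, 59, 60, 47, 62, 34, 85, 85, 78, 59, 41, 78, 85, 50, 39]
t=5: [64, 37, 18, 78, 43, 36, 44, 48, 22, 27, 51, 86, 86, 46, 49, 53, 32, 86, 9, 59]
t=6: [51, 55, 55, 40, 10, 46, 38, 12, 51, 45, 31, 88, 88, 36, 30, 12, 69, 88, 46, 50]
t=7: [29, 57, 13, 60, 48, 40, 49, 35, 10, 33, 66, 92, 92, 54, 54, 54, 32, 92, 17, 43]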